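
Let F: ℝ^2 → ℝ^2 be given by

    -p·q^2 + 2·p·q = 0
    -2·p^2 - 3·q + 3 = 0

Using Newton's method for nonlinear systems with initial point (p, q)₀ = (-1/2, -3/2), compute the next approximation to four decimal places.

At (-1/2, -3/2): F = (2.6250, 7.0000).
Jacobian J = [[-q^2 + 2·q, -2·p·q + 2·p], [-4·p, -3]].
At the point, J = [[-5.2500, -2.5000], [2.0000, -3.0000]] (det J = 20.7500).
Solving J·Δ = −F gives Δ = (-0.4639, 2.0241).
Then the next iterate is (p, q)₁ = (-0.9639, 0.5241).

(-0.9639, 0.5241)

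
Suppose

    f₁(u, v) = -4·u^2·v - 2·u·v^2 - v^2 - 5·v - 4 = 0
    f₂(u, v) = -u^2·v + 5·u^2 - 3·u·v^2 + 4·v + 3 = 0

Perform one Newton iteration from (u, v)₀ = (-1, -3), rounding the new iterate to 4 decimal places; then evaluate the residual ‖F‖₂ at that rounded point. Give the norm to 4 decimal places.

At (-1, -3): F = (32.0000, 26.0000).
Jacobian J = [[-8·u·v - 2·v^2, -4·u^2 - 4·u·v - 2·v - 5], [-2·u·v + 10·u - 3·v^2, -u^2 - 6·u·v + 4]].
At the point, J = [[-42.0000, -15.0000], [-43.0000, -15.0000]] (det J = -15.0000).
Solving J·Δ = −F gives Δ = (-6.0000, 18.9333).
Then the next iterate is (u, v)₁ = (-7.0000, 15.9333).
Re-evaluating at (-7.0000, 15.9333): F = (93.717336, 4862.272527), so ‖F‖₂ = 4863.1756.

4863.1756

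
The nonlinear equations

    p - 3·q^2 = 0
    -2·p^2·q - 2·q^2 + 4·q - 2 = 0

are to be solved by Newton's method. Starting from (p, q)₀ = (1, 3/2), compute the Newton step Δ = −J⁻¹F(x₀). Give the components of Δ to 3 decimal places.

At (1, 3/2): F = (-5.750, -3.500).
Jacobian J = [[1, -6·q], [-4·p·q, -2·p^2 - 4·q + 4]].
At the point, J = [[1.000, -9.000], [-6.000, -4.000]] (det J = -58.000).
Solving J·Δ = −F gives Δ = (-0.147, -0.655).

(-0.147, -0.655)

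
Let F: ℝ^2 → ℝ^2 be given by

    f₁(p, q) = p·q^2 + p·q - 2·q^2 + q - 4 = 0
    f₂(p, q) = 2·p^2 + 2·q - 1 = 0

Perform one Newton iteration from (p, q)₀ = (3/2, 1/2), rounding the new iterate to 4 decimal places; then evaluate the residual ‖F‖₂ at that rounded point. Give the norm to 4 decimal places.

At (3/2, 1/2): F = (-2.8750, 4.5000).
Jacobian J = [[q^2 + q, 2·p·q + p - 4·q + 1], [4·p, 2]].
At the point, J = [[0.7500, 2.0000], [6.0000, 2.0000]] (det J = -10.5000).
Solving J·Δ = −F gives Δ = (-1.4048, 1.9643).
Then the next iterate is (p, q)₁ = (0.0952, 2.4643).
Re-evaluating at (0.0952, 2.4643): F = (-12.868519, 3.946726), so ‖F‖₂ = 13.4601.

13.4601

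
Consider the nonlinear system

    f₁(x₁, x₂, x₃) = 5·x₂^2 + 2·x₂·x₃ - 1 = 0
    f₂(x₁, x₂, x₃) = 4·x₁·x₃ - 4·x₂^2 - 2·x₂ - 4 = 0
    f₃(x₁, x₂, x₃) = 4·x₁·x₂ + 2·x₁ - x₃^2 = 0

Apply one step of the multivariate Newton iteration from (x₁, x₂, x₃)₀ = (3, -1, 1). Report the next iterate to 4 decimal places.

(-1.5000, -1.0000, 2.0000)

At (3, -1, 1): F = (2.0000, 6.0000, -7.0000).
Jacobian J = [[0, 10·x₂ + 2·x₃, 2·x₂], [4·x₃, -8·x₂ - 2, 4·x₁], [4·x₂ + 2, 4·x₁, -2·x₃]].
At the point, J = [[0.0000, -8.0000, -2.0000], [4.0000, 6.0000, 12.0000], [-2.0000, 12.0000, -2.0000]] (det J = 8.0000).
Solving J·Δ = −F gives Δ = (-4.5000, 0.0000, 1.0000).
Then the next iterate is (x₁, x₂, x₃)₁ = (-1.5000, -1.0000, 2.0000).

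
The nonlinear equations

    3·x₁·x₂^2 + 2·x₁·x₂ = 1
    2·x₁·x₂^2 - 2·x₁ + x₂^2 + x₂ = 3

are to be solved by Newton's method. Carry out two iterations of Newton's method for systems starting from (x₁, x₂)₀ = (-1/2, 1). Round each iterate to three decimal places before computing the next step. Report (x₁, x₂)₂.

At (-1/2, 1): F = (-3.500, -1.000).
Jacobian J = [[3·x₂^2 + 2·x₂, 6·x₁·x₂ + 2·x₁], [2·x₂^2 - 2, 4·x₁·x₂ + 2·x₂ + 1]].
At the point, J = [[5.000, -4.000], [0.000, 1.000]] (det J = 5.000).
Solving J·Δ = −F gives Δ = (1.500, 1.000).
Then the next iterate is (x₁, x₂)₁ = (1.000, 2.000).
Round to (1.000, 2.000) and repeat: F = (15.000, 9.000), J = [[16.000, 14.000], [6.000, 13.000]].
Δ = (-0.556, -0.435), so (x₁, x₂)₂ = (0.444, 1.565).

(0.444, 1.565)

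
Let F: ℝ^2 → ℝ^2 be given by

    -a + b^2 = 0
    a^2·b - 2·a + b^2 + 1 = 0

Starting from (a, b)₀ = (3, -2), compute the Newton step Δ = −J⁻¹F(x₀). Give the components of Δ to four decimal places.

At (3, -2): F = (1.0000, -19.0000).
Jacobian J = [[-1, 2·b], [2·a·b - 2, a^2 + 2·b]].
At the point, J = [[-1.0000, -4.0000], [-14.0000, 5.0000]] (det J = -61.0000).
Solving J·Δ = −F gives Δ = (-1.1639, 0.5410).

(-1.1639, 0.5410)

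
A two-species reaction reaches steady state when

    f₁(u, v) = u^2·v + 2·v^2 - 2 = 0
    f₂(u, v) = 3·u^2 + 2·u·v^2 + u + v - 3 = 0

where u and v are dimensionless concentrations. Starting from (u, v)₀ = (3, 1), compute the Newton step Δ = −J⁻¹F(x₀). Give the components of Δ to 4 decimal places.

(-1.6667, 0.0769)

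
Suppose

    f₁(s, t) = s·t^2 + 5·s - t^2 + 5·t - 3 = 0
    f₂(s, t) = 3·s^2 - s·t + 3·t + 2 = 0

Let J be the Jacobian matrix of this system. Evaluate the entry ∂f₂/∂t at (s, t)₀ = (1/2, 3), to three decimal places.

2.500

∂f₂/∂t = -s + 3.
At (1/2, 3) this is 2.500.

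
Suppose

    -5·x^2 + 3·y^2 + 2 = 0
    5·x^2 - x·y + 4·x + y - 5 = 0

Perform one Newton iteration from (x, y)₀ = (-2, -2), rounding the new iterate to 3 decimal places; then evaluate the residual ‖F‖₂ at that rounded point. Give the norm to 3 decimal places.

1.035

At (-2, -2): F = (-6.000, 1.000).
Jacobian J = [[-10·x, 6·y], [10·x - y + 4, -x + 1]].
At the point, J = [[20.000, -12.000], [-14.000, 3.000]] (det J = -108.000).
Solving J·Δ = −F gives Δ = (-0.056, -0.593).
Then the next iterate is (x, y)₁ = (-2.056, -2.593).
Re-evaluating at (-2.056, -2.593): F = (1.03527, -0.01253), so ‖F‖₂ = 1.035.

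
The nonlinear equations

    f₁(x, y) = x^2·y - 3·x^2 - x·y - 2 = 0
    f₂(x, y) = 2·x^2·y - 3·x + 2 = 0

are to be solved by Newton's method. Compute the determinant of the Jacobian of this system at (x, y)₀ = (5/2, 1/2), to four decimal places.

-170.0000

J = [[2·x·y - 6·x - y, x^2 - x], [4·x·y - 3, 2·x^2]].
At the point, J = [[-13.0000, 3.7500], [2.0000, 12.5000]].
det J = -170.0000.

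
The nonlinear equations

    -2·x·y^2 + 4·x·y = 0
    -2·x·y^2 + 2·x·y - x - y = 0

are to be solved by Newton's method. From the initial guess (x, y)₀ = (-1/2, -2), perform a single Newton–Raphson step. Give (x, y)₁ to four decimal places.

At (-1/2, -2): F = (8.0000, 8.5000).
Jacobian J = [[-2·y^2 + 4·y, -4·x·y + 4·x], [-2·y^2 + 2·y - 1, -4·x·y + 2·x - 1]].
At the point, J = [[-16.0000, -6.0000], [-13.0000, -6.0000]] (det J = 18.0000).
Solving J·Δ = −F gives Δ = (-0.1667, 1.7778).
Then the next iterate is (x, y)₁ = (-0.6667, -0.2222).

(-0.6667, -0.2222)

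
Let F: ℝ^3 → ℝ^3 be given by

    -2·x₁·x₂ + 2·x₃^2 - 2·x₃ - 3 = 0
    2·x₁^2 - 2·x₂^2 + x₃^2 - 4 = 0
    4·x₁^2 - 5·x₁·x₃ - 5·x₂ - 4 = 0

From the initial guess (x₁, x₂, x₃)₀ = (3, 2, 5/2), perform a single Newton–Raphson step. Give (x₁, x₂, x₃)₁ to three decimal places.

(1.166, -0.271, 0.818)

At (3, 2, 5/2): F = (-7.500, 12.250, -15.500).
Jacobian J = [[-2·x₂, -2·x₁, 4·x₃ - 2], [4·x₁, -4·x₂, 2·x₃], [8·x₁ - 5·x₃, -5, -5·x₁]].
At the point, J = [[-4.000, -6.000, 8.000], [12.000, -8.000, 5.000], [11.500, -5.000, -15.000]] (det J = -1749.000).
Solving J·Δ = −F gives Δ = (-1.834, -2.271, -1.682).
Then the next iterate is (x₁, x₂, x₃)₁ = (1.166, -0.271, 0.818).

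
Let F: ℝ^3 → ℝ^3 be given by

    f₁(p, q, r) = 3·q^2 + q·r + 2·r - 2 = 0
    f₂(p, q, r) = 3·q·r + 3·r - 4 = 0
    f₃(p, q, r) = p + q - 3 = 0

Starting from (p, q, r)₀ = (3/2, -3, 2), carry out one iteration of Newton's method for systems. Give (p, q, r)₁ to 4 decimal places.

(4.4902, -1.4902, 0.8431)

At (3/2, -3, 2): F = (23.0000, -16.0000, -4.5000).
Jacobian J = [[0, 6·q + r, q + 2], [0, 3·r, 3·q + 3], [1, 1, 0]].
At the point, J = [[0.0000, -16.0000, -1.0000], [0.0000, 6.0000, -6.0000], [1.0000, 1.0000, 0.0000]] (det J = 102.0000).
Solving J·Δ = −F gives Δ = (2.9902, 1.5098, -1.1569).
Then the next iterate is (p, q, r)₁ = (4.4902, -1.4902, 0.8431).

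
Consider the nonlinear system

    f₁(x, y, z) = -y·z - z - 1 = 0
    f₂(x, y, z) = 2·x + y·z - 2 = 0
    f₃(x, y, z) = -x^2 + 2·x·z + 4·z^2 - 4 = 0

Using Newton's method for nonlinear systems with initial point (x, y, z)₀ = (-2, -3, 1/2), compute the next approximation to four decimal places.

(-0.2000, -18.6000, -3.4000)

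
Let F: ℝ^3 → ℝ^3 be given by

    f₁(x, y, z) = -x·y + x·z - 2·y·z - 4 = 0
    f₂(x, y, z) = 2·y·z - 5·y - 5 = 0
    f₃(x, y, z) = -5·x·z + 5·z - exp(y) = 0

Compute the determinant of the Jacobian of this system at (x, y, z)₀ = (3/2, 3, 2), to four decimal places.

J = [[-y + z, -x - 2·z, x - 2·y], [0, 2·z - 5, 2·y], [-5·z, -exp(y), -5·x + 5]].
At the point, J = [[-1.0000, -5.5000, -4.5000], [0.0000, -1.0000, 6.0000], [-10.0000, -20.085537, -2.5000]].
det J = 251.9868.

251.9868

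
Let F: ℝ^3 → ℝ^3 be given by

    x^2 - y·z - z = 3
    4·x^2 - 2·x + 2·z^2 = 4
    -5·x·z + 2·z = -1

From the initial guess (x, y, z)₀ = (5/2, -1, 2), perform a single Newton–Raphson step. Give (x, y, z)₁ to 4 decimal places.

(1.6560, -1.4851, 0.8991)

At (5/2, -1, 2): F = (3.2500, 24.0000, -20.0000).
Jacobian J = [[2·x, -z, -y - 1], [8·x - 2, 0, 4·z], [-5·z, 0, -5·x + 2]].
At the point, J = [[5.0000, -2.0000, 0.0000], [18.0000, 0.0000, 8.0000], [-10.0000, 0.0000, -10.5000]] (det J = -218.0000).
Solving J·Δ = −F gives Δ = (-0.8440, -0.4851, -1.1009).
Then the next iterate is (x, y, z)₁ = (1.6560, -1.4851, 0.8991).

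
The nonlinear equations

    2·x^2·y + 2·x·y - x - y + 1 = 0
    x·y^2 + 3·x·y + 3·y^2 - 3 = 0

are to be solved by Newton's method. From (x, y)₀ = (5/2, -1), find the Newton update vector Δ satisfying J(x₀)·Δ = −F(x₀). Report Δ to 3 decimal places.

(-1.854, -0.369)

At (5/2, -1): F = (-18.000, -5.000).
Jacobian J = [[4·x·y + 2·y - 1, 2·x^2 + 2·x - 1], [y^2 + 3·y, 2·x·y + 3·x + 6·y]].
At the point, J = [[-13.000, 16.500], [-2.000, -3.500]] (det J = 78.500).
Solving J·Δ = −F gives Δ = (-1.854, -0.369).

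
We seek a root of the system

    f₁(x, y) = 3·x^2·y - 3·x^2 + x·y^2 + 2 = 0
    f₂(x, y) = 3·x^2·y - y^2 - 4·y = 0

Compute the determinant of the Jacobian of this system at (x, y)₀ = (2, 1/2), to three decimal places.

J = [[6·x·y - 6·x + y^2, 3·x^2 + 2·x·y], [6·x·y, 3·x^2 - 2·y - 4]].
At the point, J = [[-5.750, 14.000], [6.000, 7.000]].
det J = -124.250.

-124.250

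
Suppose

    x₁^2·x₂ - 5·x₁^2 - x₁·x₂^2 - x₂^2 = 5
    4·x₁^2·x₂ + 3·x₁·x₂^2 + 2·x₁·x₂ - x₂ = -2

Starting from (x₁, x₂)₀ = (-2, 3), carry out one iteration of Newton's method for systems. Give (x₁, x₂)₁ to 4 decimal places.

At (-2, 3): F = (-4.0000, -19.0000).
Jacobian J = [[2·x₁·x₂ - 10·x₁ - x₂^2, x₁^2 - 2·x₁·x₂ - 2·x₂], [8·x₁·x₂ + 3·x₂^2 + 2·x₂, 4·x₁^2 + 6·x₁·x₂ + 2·x₁ - 1]].
At the point, J = [[-1.0000, 10.0000], [-15.0000, -25.0000]] (det J = 175.0000).
Solving J·Δ = −F gives Δ = (-1.6571, 0.2343).
Then the next iterate is (x₁, x₂)₁ = (-3.6571, 3.2343).

(-3.6571, 3.2343)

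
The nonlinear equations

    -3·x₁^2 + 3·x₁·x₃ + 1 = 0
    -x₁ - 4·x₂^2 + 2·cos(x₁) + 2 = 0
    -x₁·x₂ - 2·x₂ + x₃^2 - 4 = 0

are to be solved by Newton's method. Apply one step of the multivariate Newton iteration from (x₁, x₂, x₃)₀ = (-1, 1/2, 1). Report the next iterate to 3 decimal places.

(0.427, 1.514, 3.614)

At (-1, 1/2, 1): F = (-5.000, 3.08060, -3.500).
Jacobian J = [[-6·x₁ + 3·x₃, 0, 3·x₁], [-2·sin(x₁) - 1, -8·x₂, 0], [-x₂, -x₁ - 2, 2·x₃]].
At the point, J = [[9.000, 0.000, -3.000], [0.68294, -4.000, 0.000], [-0.500, -1.000, 2.000]] (det J = -63.95117).
Solving J·Δ = −F gives Δ = (1.427, 1.014, 2.614).
Then the next iterate is (x₁, x₂, x₃)₁ = (0.427, 1.514, 3.614).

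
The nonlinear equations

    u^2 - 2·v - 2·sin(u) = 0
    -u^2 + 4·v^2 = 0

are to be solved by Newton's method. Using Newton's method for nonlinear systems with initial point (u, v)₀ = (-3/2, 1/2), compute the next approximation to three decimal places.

(0.096, -0.385)

At (-3/2, 1/2): F = (3.24499, -1.250).
Jacobian J = [[2·u - 2·cos(u), -2], [-2·u, 8·v]].
At the point, J = [[-3.14147, -2.000], [3.000, 4.000]] (det J = -6.56590).
Solving J·Δ = −F gives Δ = (1.596, -0.885).
Then the next iterate is (u, v)₁ = (0.096, -0.385).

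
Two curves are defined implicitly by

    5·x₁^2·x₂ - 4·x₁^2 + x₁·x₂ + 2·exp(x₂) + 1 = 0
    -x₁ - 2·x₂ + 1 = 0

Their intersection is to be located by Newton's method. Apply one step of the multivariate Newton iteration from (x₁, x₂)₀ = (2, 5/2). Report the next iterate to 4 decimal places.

(7.6114, -3.3057)

At (2, 5/2): F = (64.364988, -6.0000).
Jacobian J = [[10·x₁·x₂ - 8·x₁ + x₂, 5·x₁^2 + x₁ + 2·exp(x₂)], [-1, -2]].
At the point, J = [[36.5000, 46.364988], [-1.0000, -2.0000]] (det J = -26.635012).
Solving J·Δ = −F gives Δ = (5.6114, -5.8057).
Then the next iterate is (x₁, x₂)₁ = (7.6114, -3.3057).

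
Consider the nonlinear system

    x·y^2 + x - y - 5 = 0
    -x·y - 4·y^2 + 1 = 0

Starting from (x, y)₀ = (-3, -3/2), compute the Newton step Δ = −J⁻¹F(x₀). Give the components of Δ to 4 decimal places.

(2.6871, 0.5646)

At (-3, -3/2): F = (-13.2500, -12.5000).
Jacobian J = [[y^2 + 1, 2·x·y - 1], [-y, -x - 8·y]].
At the point, J = [[3.2500, 8.0000], [1.5000, 15.0000]] (det J = 36.7500).
Solving J·Δ = −F gives Δ = (2.6871, 0.5646).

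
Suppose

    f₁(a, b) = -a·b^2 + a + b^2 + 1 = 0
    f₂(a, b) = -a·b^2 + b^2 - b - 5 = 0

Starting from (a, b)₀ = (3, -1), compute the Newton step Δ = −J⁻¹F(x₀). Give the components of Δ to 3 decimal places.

(-7.500, -0.500)

At (3, -1): F = (2.000, -6.000).
Jacobian J = [[-b^2 + 1, -2·a·b + 2·b], [-b^2, -2·a·b + 2·b - 1]].
At the point, J = [[0.000, 4.000], [-1.000, 3.000]] (det J = 4.000).
Solving J·Δ = −F gives Δ = (-7.500, -0.500).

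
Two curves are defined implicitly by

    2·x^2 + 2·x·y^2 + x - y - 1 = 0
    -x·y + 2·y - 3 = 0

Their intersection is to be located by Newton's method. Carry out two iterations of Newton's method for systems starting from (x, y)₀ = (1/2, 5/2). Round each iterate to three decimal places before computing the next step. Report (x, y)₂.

At (1/2, 5/2): F = (3.750, 0.750).
Jacobian J = [[4·x + 2·y^2 + 1, 4·x·y - 1], [-y, -x + 2]].
At the point, J = [[15.500, 4.000], [-2.500, 1.500]] (det J = 33.250).
Solving J·Δ = −F gives Δ = (-0.079, -0.632).
Then the next iterate is (x, y)₁ = (0.421, 1.868).
Round to (0.421, 1.868) and repeat: F = (0.84558, -0.05043), J = [[9.66285, 2.14571], [-1.868, 1.579]].
Δ = (-0.075, -0.057), so (x, y)₂ = (0.346, 1.811).

(0.346, 1.811)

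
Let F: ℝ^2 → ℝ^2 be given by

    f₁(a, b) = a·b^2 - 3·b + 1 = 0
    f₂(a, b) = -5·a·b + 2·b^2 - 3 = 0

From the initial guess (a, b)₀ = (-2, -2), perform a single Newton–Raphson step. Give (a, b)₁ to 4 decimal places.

(-0.2619, -3.1905)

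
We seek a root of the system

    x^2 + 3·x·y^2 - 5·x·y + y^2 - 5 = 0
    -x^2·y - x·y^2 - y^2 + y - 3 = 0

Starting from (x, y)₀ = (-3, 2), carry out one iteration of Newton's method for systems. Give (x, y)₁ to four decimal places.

(-1.6250, 1.7941)

At (-3, 2): F = (2.0000, -11.0000).
Jacobian J = [[2·x + 3·y^2 - 5·y, 6·x·y - 5·x + 2·y], [-2·x·y - y^2, -x^2 - 2·x·y - 2·y + 1]].
At the point, J = [[-4.0000, -17.0000], [8.0000, 0.0000]] (det J = 136.0000).
Solving J·Δ = −F gives Δ = (1.3750, -0.2059).
Then the next iterate is (x, y)₁ = (-1.6250, 1.7941).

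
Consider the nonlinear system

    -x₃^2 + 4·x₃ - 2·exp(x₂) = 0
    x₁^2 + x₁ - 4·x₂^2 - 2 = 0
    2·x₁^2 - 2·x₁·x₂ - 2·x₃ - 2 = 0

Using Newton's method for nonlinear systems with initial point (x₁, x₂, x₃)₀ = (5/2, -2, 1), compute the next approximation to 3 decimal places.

(1.362, -0.995, -0.229)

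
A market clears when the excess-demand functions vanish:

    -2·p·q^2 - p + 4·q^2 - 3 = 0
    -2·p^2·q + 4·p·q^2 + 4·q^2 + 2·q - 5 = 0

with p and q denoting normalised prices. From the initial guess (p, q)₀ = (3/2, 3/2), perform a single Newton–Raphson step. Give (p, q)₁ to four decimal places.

At (3/2, 3/2): F = (-2.2500, 13.7500).
Jacobian J = [[-2·q^2 - 1, -4·p·q + 8·q], [-4·p·q + 4·q^2, -2·p^2 + 8·p·q + 8·q + 2]].
At the point, J = [[-5.5000, 3.0000], [0.0000, 27.5000]] (det J = -151.2500).
Solving J·Δ = −F gives Δ = (-0.6818, -0.5000).
Then the next iterate is (p, q)₁ = (0.8182, 1.0000).

(0.8182, 1.0000)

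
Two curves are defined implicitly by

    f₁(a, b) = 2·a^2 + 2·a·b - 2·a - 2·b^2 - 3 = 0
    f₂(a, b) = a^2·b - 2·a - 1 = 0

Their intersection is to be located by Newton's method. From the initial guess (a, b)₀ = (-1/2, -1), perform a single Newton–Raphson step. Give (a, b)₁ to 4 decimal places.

(-0.5833, -0.3333)

At (-1/2, -1): F = (-2.5000, -0.2500).
Jacobian J = [[4·a + 2·b - 2, 2·a - 4·b], [2·a·b - 2, a^2]].
At the point, J = [[-6.0000, 3.0000], [-1.0000, 0.2500]] (det J = 1.5000).
Solving J·Δ = −F gives Δ = (-0.0833, 0.6667).
Then the next iterate is (a, b)₁ = (-0.5833, -0.3333).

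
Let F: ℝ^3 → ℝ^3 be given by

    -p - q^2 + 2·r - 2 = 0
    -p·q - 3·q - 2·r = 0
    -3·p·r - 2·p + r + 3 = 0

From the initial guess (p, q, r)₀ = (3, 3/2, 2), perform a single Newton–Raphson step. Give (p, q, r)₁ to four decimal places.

(1.8077, 0.0256, 0.8173)

At (3, 3/2, 2): F = (-3.2500, -13.0000, -19.0000).
Jacobian J = [[-1, -2·q, 2], [-q, -p - 3, -2], [-3·r - 2, 0, -3·p + 1]].
At the point, J = [[-1.0000, -3.0000, 2.0000], [-1.5000, -6.0000, -2.0000], [-8.0000, 0.0000, -8.0000]] (det J = -156.0000).
Solving J·Δ = −F gives Δ = (-1.1923, -1.4744, -1.1827).
Then the next iterate is (p, q, r)₁ = (1.8077, 0.0256, 0.8173).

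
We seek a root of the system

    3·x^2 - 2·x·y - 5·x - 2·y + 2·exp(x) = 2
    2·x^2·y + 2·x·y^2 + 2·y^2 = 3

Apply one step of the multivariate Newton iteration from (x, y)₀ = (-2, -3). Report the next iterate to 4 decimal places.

(-0.7427, -3.3903)

At (-2, -3): F = (14.270671, -45.0000).
Jacobian J = [[6·x - 2·y + 2·exp(x) - 5, -2·x - 2], [4·x·y + 2·y^2, 2·x^2 + 4·x·y + 4·y]].
At the point, J = [[-10.729329, 2.0000], [42.0000, 20.0000]] (det J = -298.586589).
Solving J·Δ = −F gives Δ = (1.2573, -0.3903).
Then the next iterate is (x, y)₁ = (-0.7427, -3.3903).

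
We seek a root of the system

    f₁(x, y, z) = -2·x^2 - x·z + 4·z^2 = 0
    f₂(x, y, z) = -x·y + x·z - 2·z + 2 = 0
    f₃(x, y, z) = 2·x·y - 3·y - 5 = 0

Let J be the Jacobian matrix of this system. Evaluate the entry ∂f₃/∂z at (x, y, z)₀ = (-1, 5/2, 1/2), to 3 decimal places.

∂f₃/∂z = 0.
At (-1, 5/2, 1/2) this is 0.000.

0.000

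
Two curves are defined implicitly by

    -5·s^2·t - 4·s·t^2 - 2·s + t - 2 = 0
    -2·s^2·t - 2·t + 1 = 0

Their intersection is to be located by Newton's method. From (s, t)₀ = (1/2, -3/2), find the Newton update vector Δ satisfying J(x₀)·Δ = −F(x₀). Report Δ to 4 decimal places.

At (1/2, -3/2): F = (-7.1250, 4.7500).
Jacobian J = [[-10·s·t - 4·t^2 - 2, -5·s^2 - 8·s·t + 1], [-4·s·t, -2·s^2 - 2]].
At the point, J = [[-3.5000, 5.7500], [3.0000, -2.5000]] (det J = -8.5000).
Solving J·Δ = −F gives Δ = (-1.1176, 0.5588).

(-1.1176, 0.5588)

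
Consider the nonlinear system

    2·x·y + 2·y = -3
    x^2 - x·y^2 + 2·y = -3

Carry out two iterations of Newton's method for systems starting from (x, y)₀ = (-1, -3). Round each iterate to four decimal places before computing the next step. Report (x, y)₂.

(-0.3497, -2.2107)

At (-1, -3): F = (3.0000, 7.0000).
Jacobian J = [[2·y, 2·x + 2], [2·x - y^2, -2·x·y + 2]].
At the point, J = [[-6.0000, 0.0000], [-11.0000, -4.0000]] (det J = 24.0000).
Solving J·Δ = −F gives Δ = (0.5000, 0.3750).
Then the next iterate is (x, y)₁ = (-0.5000, -2.6250).
Round to (-0.5000, -2.6250) and repeat: F = (0.3750, 1.445312), J = [[-5.2500, 1.0000], [-7.890625, -0.6250]].
Δ = (0.1503, 0.4143), so (x, y)₂ = (-0.3497, -2.2107).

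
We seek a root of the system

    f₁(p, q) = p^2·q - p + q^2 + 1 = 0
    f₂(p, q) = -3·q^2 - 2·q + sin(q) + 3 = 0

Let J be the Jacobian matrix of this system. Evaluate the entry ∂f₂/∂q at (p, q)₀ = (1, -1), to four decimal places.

4.5403

∂f₂/∂q = -6·q + cos(q) - 2.
At (1, -1) this is 4.5403.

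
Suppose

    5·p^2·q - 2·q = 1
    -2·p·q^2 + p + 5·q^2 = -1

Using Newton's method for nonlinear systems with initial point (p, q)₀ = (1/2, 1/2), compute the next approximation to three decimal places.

(0.849, -0.169)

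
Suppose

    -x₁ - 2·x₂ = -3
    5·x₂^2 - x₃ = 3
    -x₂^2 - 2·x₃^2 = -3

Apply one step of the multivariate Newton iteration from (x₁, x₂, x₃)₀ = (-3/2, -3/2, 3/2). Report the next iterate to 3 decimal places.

(5.048, -1.024, 1.113)

At (-3/2, -3/2, 3/2): F = (7.500, 6.750, -3.750).
Jacobian J = [[-1, -2, 0], [0, 10·x₂, -1], [0, -2·x₂, -4·x₃]].
At the point, J = [[-1.000, -2.000, 0.000], [0.000, -15.000, -1.000], [0.000, 3.000, -6.000]] (det J = -93.000).
Solving J·Δ = −F gives Δ = (6.548, 0.476, -0.387).
Then the next iterate is (x₁, x₂, x₃)₁ = (5.048, -1.024, 1.113).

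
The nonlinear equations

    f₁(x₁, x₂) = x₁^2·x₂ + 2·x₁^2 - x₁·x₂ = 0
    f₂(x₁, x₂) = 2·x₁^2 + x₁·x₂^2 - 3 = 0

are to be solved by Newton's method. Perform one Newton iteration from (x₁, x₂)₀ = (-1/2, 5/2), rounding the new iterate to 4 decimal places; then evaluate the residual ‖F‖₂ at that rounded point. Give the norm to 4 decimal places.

At (-1/2, 5/2): F = (2.3750, -5.6250).
Jacobian J = [[2·x₁·x₂ + 4·x₁ - x₂, x₁^2 - x₁], [4·x₁ + x₂^2, 2·x₁·x₂]].
At the point, J = [[-7.0000, 0.7500], [4.2500, -2.5000]] (det J = 14.3125).
Solving J·Δ = −F gives Δ = (0.1201, -2.0459).
Then the next iterate is (x₁, x₂)₁ = (-0.3799, 0.4541).
Re-evaluating at (-0.3799, 0.4541): F = (0.526698, -2.789690), so ‖F‖₂ = 2.8390.

2.8390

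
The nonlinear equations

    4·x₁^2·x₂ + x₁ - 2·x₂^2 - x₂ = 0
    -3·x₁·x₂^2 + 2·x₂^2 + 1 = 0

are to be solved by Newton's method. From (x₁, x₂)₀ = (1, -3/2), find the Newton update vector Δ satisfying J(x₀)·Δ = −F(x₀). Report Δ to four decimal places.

(0.4595, 1.4505)

At (1, -3/2): F = (-8.0000, -1.2500).
Jacobian J = [[8·x₁·x₂ + 1, 4·x₁^2 - 4·x₂ - 1], [-3·x₂^2, -6·x₁·x₂ + 4·x₂]].
At the point, J = [[-11.0000, 9.0000], [-6.7500, 3.0000]] (det J = 27.7500).
Solving J·Δ = −F gives Δ = (0.4595, 1.4505).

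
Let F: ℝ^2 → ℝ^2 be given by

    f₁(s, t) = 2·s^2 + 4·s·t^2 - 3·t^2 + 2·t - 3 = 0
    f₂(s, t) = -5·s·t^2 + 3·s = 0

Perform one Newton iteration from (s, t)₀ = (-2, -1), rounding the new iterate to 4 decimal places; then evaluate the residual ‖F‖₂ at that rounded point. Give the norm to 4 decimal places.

At (-2, -1): F = (-8.0000, 4.0000).
Jacobian J = [[4·s + 4·t^2, 8·s·t - 6·t + 2], [-5·t^2 + 3, -10·s·t]].
At the point, J = [[-4.0000, 24.0000], [-2.0000, -20.0000]] (det J = 128.0000).
Solving J·Δ = −F gives Δ = (-0.5000, 0.2500).
Then the next iterate is (s, t)₁ = (-2.5000, -0.7500).
Re-evaluating at (-2.5000, -0.7500): F = (0.6875, -0.468750), so ‖F‖₂ = 0.8321.

0.8321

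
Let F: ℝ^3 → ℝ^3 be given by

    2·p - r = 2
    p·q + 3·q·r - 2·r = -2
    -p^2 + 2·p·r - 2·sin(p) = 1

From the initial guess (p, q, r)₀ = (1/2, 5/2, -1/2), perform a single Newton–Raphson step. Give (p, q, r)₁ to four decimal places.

(-1.3282, -24.4311, -4.6565)

At (1/2, 5/2, -1/2): F = (-0.5000, 0.5000, -2.708851).
Jacobian J = [[2, 0, -1], [q, p + 3·r, 3·q - 2], [-2·p + 2·r - 2·cos(p), 0, 2·p]].
At the point, J = [[2.0000, 0.0000, -1.0000], [2.5000, -1.0000, 5.5000], [-3.755165, 0.0000, 1.0000]] (det J = 1.755165).
Solving J·Δ = −F gives Δ = (-1.8282, -26.9311, -4.1565).
Then the next iterate is (p, q, r)₁ = (-1.3282, -24.4311, -4.6565).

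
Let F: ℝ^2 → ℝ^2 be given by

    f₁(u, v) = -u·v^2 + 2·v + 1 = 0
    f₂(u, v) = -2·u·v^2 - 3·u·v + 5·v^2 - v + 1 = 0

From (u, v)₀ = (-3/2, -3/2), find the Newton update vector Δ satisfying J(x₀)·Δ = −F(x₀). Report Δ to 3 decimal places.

(-0.134, 0.671)

At (-3/2, -3/2): F = (1.375, 13.750).
Jacobian J = [[-v^2, -2·u·v + 2], [-2·v^2 - 3·v, -4·u·v - 3·u + 10·v - 1]].
At the point, J = [[-2.250, -2.500], [0.000, -20.500]] (det J = 46.125).
Solving J·Δ = −F gives Δ = (-0.134, 0.671).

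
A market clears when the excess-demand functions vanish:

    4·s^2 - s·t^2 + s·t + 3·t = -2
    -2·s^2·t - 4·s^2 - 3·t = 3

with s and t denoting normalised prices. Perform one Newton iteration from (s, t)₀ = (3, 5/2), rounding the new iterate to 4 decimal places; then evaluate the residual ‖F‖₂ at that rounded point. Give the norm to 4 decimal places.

At (3, 5/2): F = (34.2500, -91.5000).
Jacobian J = [[8·s - t^2 + t, -2·s·t + s + 3], [-4·s·t - 8·s, -2·s^2 - 3]].
At the point, J = [[20.2500, -9.0000], [-54.0000, -21.0000]] (det J = -911.2500).
Solving J·Δ = −F gives Δ = (-1.6930, -0.0037).
Then the next iterate is (s, t)₁ = (1.3070, 2.4963).
Re-evaluating at (1.3070, 2.4963): F = (11.439972, -25.850500), so ‖F‖₂ = 28.2687.

28.2687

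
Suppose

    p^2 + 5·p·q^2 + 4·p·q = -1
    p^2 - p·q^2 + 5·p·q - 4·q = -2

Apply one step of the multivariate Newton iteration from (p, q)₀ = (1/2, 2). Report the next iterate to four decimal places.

At (1/2, 2): F = (15.2500, -2.7500).
Jacobian J = [[2·p + 5·q^2 + 4·q, 10·p·q + 4·p], [2·p - q^2 + 5·q, -2·p·q + 5·p - 4]].
At the point, J = [[29.0000, 12.0000], [7.0000, -3.5000]] (det J = -185.5000).
Solving J·Δ = −F gives Δ = (-0.1098, -1.0054).
Then the next iterate is (p, q)₁ = (0.3902, 0.9946).

(0.3902, 0.9946)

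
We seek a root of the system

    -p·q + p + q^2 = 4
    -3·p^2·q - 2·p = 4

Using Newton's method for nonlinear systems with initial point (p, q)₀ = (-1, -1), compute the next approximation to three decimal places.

At (-1, -1): F = (-5.000, 1.000).
Jacobian J = [[-q + 1, -p + 2·q], [-6·p·q - 2, -3·p^2]].
At the point, J = [[2.000, -1.000], [-8.000, -3.000]] (det J = -14.000).
Solving J·Δ = −F gives Δ = (1.143, -2.714).
Then the next iterate is (p, q)₁ = (0.143, -3.714).

(0.143, -3.714)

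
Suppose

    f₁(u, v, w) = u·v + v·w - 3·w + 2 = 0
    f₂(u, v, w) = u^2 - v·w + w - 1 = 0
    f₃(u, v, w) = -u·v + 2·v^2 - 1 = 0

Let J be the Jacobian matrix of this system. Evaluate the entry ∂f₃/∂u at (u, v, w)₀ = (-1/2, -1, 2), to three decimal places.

∂f₃/∂u = -v.
At (-1/2, -1, 2) this is 1.000.

1.000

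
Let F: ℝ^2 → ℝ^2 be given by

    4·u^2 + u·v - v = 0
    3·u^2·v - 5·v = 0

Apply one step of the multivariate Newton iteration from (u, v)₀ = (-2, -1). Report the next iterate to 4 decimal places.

(-0.6506, -2.3133)

At (-2, -1): F = (19.0000, -7.0000).
Jacobian J = [[8·u + v, u - 1], [6·u·v, 3·u^2 - 5]].
At the point, J = [[-17.0000, -3.0000], [12.0000, 7.0000]] (det J = -83.0000).
Solving J·Δ = −F gives Δ = (1.3494, -1.3133).
Then the next iterate is (u, v)₁ = (-0.6506, -2.3133).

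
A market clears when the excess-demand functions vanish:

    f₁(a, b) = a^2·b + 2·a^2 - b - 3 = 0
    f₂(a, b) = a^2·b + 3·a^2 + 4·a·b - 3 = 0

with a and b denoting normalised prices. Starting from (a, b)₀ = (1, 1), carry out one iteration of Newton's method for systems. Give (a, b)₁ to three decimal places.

(1.167, -0.400)

At (1, 1): F = (-1.000, 5.000).
Jacobian J = [[2·a·b + 4·a, a^2 - 1], [2·a·b + 6·a + 4·b, a^2 + 4·a]].
At the point, J = [[6.000, 0.000], [12.000, 5.000]] (det J = 30.000).
Solving J·Δ = −F gives Δ = (0.167, -1.400).
Then the next iterate is (a, b)₁ = (1.167, -0.400).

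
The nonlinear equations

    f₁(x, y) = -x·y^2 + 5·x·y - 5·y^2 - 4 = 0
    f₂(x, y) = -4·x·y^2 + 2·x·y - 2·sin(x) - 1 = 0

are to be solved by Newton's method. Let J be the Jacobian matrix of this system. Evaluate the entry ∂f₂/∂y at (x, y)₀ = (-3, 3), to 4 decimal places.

∂f₂/∂y = -8·x·y + 2·x.
At (-3, 3) this is 66.0000.

66.0000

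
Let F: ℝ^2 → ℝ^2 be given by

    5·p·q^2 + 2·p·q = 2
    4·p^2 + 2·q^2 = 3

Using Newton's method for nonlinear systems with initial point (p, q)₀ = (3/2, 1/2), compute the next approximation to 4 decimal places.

(0.9609, 0.4846)

At (3/2, 1/2): F = (1.3750, 6.5000).
Jacobian J = [[5·q^2 + 2·q, 10·p·q + 2·p], [8·p, 4·q]].
At the point, J = [[2.2500, 10.5000], [12.0000, 2.0000]] (det J = -121.5000).
Solving J·Δ = −F gives Δ = (-0.5391, -0.0154).
Then the next iterate is (p, q)₁ = (0.9609, 0.4846).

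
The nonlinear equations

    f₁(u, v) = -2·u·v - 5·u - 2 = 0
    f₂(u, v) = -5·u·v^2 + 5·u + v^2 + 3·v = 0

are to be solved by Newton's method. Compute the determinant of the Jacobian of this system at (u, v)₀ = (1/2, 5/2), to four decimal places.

18.7500

J = [[-2·v - 5, -2·u], [-5·v^2 + 5, -10·u·v + 2·v + 3]].
At the point, J = [[-10.0000, -1.0000], [-26.2500, -4.5000]].
det J = 18.7500.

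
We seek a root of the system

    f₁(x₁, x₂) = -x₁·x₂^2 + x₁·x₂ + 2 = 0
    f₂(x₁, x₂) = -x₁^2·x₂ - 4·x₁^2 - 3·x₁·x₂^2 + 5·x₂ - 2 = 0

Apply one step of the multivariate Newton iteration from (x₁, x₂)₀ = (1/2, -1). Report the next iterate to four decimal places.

At (1/2, -1): F = (1.0000, -9.2500).
Jacobian J = [[-x₂^2 + x₂, -2·x₁·x₂ + x₁], [-2·x₁·x₂ - 8·x₁ - 3·x₂^2, -x₁^2 - 6·x₁·x₂ + 5]].
At the point, J = [[-2.0000, 1.5000], [-6.0000, 7.7500]] (det J = -6.5000).
Solving J·Δ = −F gives Δ = (3.3269, 3.7692).
Then the next iterate is (x₁, x₂)₁ = (3.8269, 2.7692).

(3.8269, 2.7692)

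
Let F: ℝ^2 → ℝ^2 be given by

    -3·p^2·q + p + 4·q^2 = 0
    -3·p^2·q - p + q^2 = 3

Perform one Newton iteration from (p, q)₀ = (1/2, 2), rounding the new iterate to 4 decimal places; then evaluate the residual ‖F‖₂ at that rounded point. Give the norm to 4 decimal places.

At (1/2, 2): F = (15.0000, -1.0000).
Jacobian J = [[-6·p·q + 1, -3·p^2 + 8·q], [-6·p·q - 1, -3·p^2 + 2·q]].
At the point, J = [[-5.0000, 15.2500], [-7.0000, 3.2500]] (det J = 90.5000).
Solving J·Δ = −F gives Δ = (-0.7072, -1.2155).
Then the next iterate is (p, q)₁ = (-0.2072, 0.7845).
Re-evaluating at (-0.2072, 0.7845): F = (2.153521, -2.278400), so ‖F‖₂ = 3.1351.

3.1351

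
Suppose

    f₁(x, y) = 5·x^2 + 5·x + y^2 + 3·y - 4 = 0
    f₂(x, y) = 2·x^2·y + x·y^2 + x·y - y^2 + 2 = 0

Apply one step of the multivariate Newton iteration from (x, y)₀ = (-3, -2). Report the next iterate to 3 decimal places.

(-2.065, -1.364)

At (-3, -2): F = (24.000, -44.000).
Jacobian J = [[10·x + 5, 2·y + 3], [4·x·y + y^2 + y, 2·x^2 + 2·x·y + x - 2·y]].
At the point, J = [[-25.000, -1.000], [26.000, 31.000]] (det J = -749.000).
Solving J·Δ = −F gives Δ = (0.935, 0.636).
Then the next iterate is (x, y)₁ = (-2.065, -1.364).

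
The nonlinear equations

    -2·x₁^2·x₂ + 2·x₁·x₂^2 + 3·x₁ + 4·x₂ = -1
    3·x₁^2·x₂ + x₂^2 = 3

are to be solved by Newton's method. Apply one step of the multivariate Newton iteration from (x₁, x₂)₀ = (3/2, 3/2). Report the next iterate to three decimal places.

(1.751, 0.191)

At (3/2, 3/2): F = (11.500, 9.375).
Jacobian J = [[-4·x₁·x₂ + 2·x₂^2 + 3, -2·x₁^2 + 4·x₁·x₂ + 4], [6·x₁·x₂, 3·x₁^2 + 2·x₂]].
At the point, J = [[-1.500, 8.500], [13.500, 9.750]] (det J = -129.375).
Solving J·Δ = −F gives Δ = (0.251, -1.309).
Then the next iterate is (x₁, x₂)₁ = (1.751, 0.191).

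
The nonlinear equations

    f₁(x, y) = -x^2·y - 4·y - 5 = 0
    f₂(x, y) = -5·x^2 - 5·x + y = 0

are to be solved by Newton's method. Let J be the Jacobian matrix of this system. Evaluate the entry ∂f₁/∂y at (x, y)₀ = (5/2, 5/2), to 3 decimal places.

-10.250

∂f₁/∂y = -x^2 - 4.
At (5/2, 5/2) this is -10.250.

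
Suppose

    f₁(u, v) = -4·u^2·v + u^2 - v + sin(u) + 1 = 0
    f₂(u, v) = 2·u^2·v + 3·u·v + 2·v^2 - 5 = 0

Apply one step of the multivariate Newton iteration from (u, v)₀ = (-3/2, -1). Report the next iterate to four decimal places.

(-0.6193, -1.0895)

At (-3/2, -1): F = (12.252505, -3.0000).
Jacobian J = [[-8·u·v + 2·u + cos(u), -4·u^2 - 1], [4·u·v + 3·v, 2·u^2 + 3·u + 4·v]].
At the point, J = [[-14.929263, -10.0000], [3.0000, -4.0000]] (det J = 89.717051).
Solving J·Δ = −F gives Δ = (0.8807, -0.0895).
Then the next iterate is (u, v)₁ = (-0.6193, -1.0895).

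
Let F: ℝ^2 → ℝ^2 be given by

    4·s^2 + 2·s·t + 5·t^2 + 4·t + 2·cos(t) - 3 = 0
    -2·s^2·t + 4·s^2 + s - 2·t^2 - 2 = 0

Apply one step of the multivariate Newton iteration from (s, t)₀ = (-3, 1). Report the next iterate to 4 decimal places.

(-1.4006, 0.7003)

At (-3, 1): F = (37.080605, 11.0000).
Jacobian J = [[8·s + 2·t, 2·s + 10·t - 2·sin(t) + 4], [-4·s·t + 8·s + 1, -2·s^2 - 4·t]].
At the point, J = [[-22.0000, 6.317058], [-11.0000, -22.0000]] (det J = 553.487638).
Solving J·Δ = −F gives Δ = (1.5994, -0.2997).
Then the next iterate is (s, t)₁ = (-1.4006, 0.7003).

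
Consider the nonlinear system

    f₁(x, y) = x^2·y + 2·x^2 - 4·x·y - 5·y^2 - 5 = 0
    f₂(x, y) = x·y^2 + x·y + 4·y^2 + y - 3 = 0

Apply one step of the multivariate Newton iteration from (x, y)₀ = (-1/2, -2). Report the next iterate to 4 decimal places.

At (-1/2, -2): F = (-29.0000, 10.0000).
Jacobian J = [[2·x·y + 4·x - 4·y, x^2 - 4·x - 10·y], [y^2 + y, 2·x·y + x + 8·y + 1]].
At the point, J = [[8.0000, 22.2500], [2.0000, -13.5000]] (det J = -152.5000).
Solving J·Δ = −F gives Δ = (1.1082, 0.9049).
Then the next iterate is (x, y)₁ = (0.6082, -1.0951).

(0.6082, -1.0951)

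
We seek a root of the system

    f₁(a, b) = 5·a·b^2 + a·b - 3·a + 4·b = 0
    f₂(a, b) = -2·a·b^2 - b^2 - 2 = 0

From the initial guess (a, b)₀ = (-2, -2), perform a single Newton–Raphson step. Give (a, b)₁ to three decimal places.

At (-2, -2): F = (-38.000, 10.000).
Jacobian J = [[5·b^2 + b - 3, 10·a·b + a + 4], [-2·b^2, -4·a·b - 2·b]].
At the point, J = [[15.000, 42.000], [-8.000, -12.000]] (det J = 156.000).
Solving J·Δ = −F gives Δ = (-0.231, 0.987).
Then the next iterate is (a, b)₁ = (-2.231, -1.013).

(-2.231, -1.013)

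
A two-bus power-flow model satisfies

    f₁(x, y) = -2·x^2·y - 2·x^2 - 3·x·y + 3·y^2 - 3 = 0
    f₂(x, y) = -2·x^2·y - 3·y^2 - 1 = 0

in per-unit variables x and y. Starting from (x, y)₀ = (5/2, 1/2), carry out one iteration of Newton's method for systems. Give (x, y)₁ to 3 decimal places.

(1.050, 0.452)

At (5/2, 1/2): F = (-24.750, -8.000).
Jacobian J = [[-4·x·y - 4·x - 3·y, -2·x^2 - 3·x + 6·y], [-4·x·y, -2·x^2 - 6·y]].
At the point, J = [[-16.500, -17.000], [-5.000, -15.500]] (det J = 170.750).
Solving J·Δ = −F gives Δ = (-1.450, -0.048).
Then the next iterate is (x, y)₁ = (1.050, 0.452).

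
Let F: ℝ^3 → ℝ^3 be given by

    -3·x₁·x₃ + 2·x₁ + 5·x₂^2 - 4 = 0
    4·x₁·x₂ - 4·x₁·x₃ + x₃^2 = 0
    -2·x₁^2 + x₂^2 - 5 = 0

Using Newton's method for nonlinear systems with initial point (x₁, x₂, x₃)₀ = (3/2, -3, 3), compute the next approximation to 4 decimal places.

At (3/2, -3, 3): F = (30.5000, -27.0000, -0.5000).
Jacobian J = [[-3·x₃ + 2, 10·x₂, -3·x₁], [4·x₂ - 4·x₃, 4·x₁, -4·x₁ + 2·x₃], [-4·x₁, 2·x₂, 0]].
At the point, J = [[-7.0000, -30.0000, -4.5000], [-24.0000, 6.0000, 0.0000], [-6.0000, -6.0000, 0.0000]] (det J = -810.0000).
Solving J·Δ = −F gives Δ = (-0.9167, 0.8333, 2.6481).
Then the next iterate is (x₁, x₂, x₃)₁ = (0.5833, -2.1667, 5.6481).

(0.5833, -2.1667, 5.6481)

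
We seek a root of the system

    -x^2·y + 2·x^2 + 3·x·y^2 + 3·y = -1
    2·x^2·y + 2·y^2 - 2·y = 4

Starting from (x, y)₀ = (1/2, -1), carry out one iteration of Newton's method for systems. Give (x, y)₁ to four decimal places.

At (1/2, -1): F = (0.2500, -0.5000).
Jacobian J = [[-2·x·y + 4·x + 3·y^2, -x^2 + 6·x·y + 3], [4·x·y, 2·x^2 + 4·y - 2]].
At the point, J = [[6.0000, -0.2500], [-2.0000, -5.5000]] (det J = -33.5000).
Solving J·Δ = −F gives Δ = (-0.0448, -0.0746).
Then the next iterate is (x, y)₁ = (0.4552, -1.0746).

(0.4552, -1.0746)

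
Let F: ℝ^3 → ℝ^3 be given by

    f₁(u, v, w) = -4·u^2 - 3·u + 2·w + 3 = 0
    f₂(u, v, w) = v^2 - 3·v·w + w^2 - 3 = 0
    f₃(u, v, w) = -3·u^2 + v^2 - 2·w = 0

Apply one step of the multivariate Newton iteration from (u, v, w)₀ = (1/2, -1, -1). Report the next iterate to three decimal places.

(-1.417, 8.958, -6.958)

At (1/2, -1, -1): F = (-1.500, -4.000, 2.250).
Jacobian J = [[-8·u - 3, 0, 2], [0, 2·v - 3·w, -3·v + 2·w], [-6·u, 2·v, -2]].
At the point, J = [[-7.000, 0.000, 2.000], [0.000, 1.000, 1.000], [-3.000, -2.000, -2.000]] (det J = 6.000).
Solving J·Δ = −F gives Δ = (-1.917, 9.958, -5.958).
Then the next iterate is (u, v, w)₁ = (-1.417, 8.958, -6.958).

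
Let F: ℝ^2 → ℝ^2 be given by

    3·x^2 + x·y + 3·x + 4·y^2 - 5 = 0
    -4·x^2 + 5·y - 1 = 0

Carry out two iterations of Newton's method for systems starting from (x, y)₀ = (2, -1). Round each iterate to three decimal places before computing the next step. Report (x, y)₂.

(8.785, -2.528)

At (2, -1): F = (15.000, -22.000).
Jacobian J = [[6·x + y + 3, x + 8·y], [-8·x, 5]].
At the point, J = [[14.000, -6.000], [-16.000, 5.000]] (det J = -26.000).
Solving J·Δ = −F gives Δ = (-2.192, -2.615).
Then the next iterate is (x, y)₁ = (-0.192, -3.615).
Round to (-0.192, -3.615) and repeat: F = (47.50157, -19.22246), J = [[-1.767, -29.112], [1.536, 5.000]].
Δ = (8.977, 1.087), so (x, y)₂ = (8.785, -2.528).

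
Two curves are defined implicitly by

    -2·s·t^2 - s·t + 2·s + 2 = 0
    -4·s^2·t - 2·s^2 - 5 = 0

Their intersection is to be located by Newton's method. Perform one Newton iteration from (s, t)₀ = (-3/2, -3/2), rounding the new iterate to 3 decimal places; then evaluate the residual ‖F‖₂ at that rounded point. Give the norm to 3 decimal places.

0.633

At (-3/2, -3/2): F = (3.500, 4.000).
Jacobian J = [[-2·t^2 - t + 2, -4·s·t - s], [-8·s·t - 4·s, -4·s^2]].
At the point, J = [[-1.000, -7.500], [-12.000, -9.000]] (det J = -81.000).
Solving J·Δ = −F gives Δ = (-0.019, 0.469).
Then the next iterate is (s, t)₁ = (-1.519, -1.031).
Re-evaluating at (-1.519, -1.031): F = (0.62519, -0.09917), so ‖F‖₂ = 0.633.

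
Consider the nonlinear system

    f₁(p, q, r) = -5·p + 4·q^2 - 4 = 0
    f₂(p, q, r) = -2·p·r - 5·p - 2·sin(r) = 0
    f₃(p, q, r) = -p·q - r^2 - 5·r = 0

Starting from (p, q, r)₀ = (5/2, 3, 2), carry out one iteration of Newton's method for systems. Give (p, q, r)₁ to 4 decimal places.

(0.4235, 1.7549, 0.6491)

At (5/2, 3, 2): F = (19.5000, -24.318595, -21.5000).
Jacobian J = [[-5, 8·q, 0], [-2·r - 5, 0, -2·p - 2·cos(r)], [-q, -p, -2·r - 5]].
At the point, J = [[-5.0000, 24.0000, 0.0000], [-9.0000, 0.0000, -4.167706], [-3.0000, -2.5000, -9.0000]] (det J = -1591.828815).
Solving J·Δ = −F gives Δ = (-2.0765, -1.2451, -1.3509).
Then the next iterate is (p, q, r)₁ = (0.4235, 1.7549, 0.6491).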